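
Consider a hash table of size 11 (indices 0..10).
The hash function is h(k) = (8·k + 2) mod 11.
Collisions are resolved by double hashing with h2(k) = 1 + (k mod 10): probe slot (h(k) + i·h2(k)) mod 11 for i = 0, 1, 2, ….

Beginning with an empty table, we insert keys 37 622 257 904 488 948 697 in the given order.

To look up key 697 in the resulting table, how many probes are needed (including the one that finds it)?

37 hashes to 1; slot 1 is free → place at 1.
622 hashes to 6; slot 6 is free → place at 6.
257 hashes to 1, h2=8; 1 taken → place at 9.
904 hashes to 7; slot 7 is free → place at 7.
488 hashes to 1, h2=9; 1 taken → place at 10.
948 hashes to 7, h2=9; 7 taken → place at 5.
697 hashes to 1, h2=8; 1,9,6 taken → place at 3.
Table: [_, 37, _, 697, _, 948, 622, 904, _, 257, 488]
Lookup 697: h=1, h2=8, probe 1,9,6,3 → found at 3.

4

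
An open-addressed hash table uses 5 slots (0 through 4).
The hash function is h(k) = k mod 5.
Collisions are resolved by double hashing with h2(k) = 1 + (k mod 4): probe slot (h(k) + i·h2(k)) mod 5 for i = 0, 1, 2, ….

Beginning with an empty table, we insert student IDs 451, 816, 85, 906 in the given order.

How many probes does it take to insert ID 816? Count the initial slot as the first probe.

2

451 hashes to 1; slot 1 is free → place at 1.
816 hashes to 1, h2=1; 1 taken → place at 2.
85 hashes to 0; slot 0 is free → place at 0.
906 hashes to 1, h2=3; 1 taken → place at 4.
Table: [85, 451, 816, —, 906]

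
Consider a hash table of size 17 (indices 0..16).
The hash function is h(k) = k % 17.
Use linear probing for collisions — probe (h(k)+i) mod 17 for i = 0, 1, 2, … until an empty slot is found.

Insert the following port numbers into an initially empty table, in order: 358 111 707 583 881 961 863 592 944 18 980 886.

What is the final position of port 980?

Insert 358: h=1, slot 1 empty -> index 1.
Insert 111: h=9, slot 9 empty -> index 9.
Insert 707: h=10, slot 10 empty -> index 10.
Insert 583: h=5, slot 5 empty -> index 5.
Insert 881: h=14, slot 14 empty -> index 14.
Insert 961: h=9, slots 9,10 occupied -> index 11.
Insert 863: h=13, slot 13 empty -> index 13.
Insert 592: h=14, slot 14 occupied -> index 15.
Insert 944: h=9, slots 9,10,11 occupied -> index 12.
Insert 18: h=1, slot 1 occupied -> index 2.
Insert 980: h=11, slots 11,12,13,14,15 occupied -> index 16.
Insert 886: h=2, slot 2 occupied -> index 3.
Table: [_, 358, 18, 886, _, 583, _, _, _, 111, 707, 961, 944, 863, 881, 592, 980]

16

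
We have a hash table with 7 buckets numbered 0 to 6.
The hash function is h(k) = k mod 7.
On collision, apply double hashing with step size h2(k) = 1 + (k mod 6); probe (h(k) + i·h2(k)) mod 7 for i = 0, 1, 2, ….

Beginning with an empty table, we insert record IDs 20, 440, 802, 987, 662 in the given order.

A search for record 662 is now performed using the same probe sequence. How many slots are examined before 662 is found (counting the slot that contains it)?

20 hashes to 6; slot 6 is free → place at 6.
440 hashes to 6, h2=3; 6 taken → place at 2.
802 hashes to 4; slot 4 is free → place at 4.
987 hashes to 0; slot 0 is free → place at 0.
662 hashes to 4, h2=3; 4,0 taken → place at 3.
Table: [987, -, 440, 662, 802, -, 20]
Lookup 662: h=4, h2=3, probe 4,0,3 → found at 3.

3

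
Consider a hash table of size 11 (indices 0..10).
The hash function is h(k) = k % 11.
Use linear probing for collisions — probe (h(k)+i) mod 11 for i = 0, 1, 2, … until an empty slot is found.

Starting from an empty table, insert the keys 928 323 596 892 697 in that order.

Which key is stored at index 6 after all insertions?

Insert 928: h=4, slot 4 empty => index 4.
Insert 323: h=4, slot 4 occupied => index 5.
Insert 596: h=2, slot 2 empty => index 2.
Insert 892: h=1, slot 1 empty => index 1.
Insert 697: h=4, slots 4,5 occupied => index 6.
Table: [-, 892, 596, -, 928, 323, 697, -, -, -, -]

697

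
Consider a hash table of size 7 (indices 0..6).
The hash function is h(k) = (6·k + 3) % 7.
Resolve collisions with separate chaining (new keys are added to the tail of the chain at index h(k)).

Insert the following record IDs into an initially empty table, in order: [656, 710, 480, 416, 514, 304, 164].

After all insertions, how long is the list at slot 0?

Insert 656: h=5, bucket 5 empty -> new chain.
Insert 710: h=0, bucket 0 empty -> new chain.
Insert 480: h=6, bucket 6 empty -> new chain.
Insert 416: h=0, bucket 0 nonempty -> append to chain.
Insert 514: h=0, bucket 0 nonempty -> append to chain.
Insert 304: h=0, bucket 0 nonempty -> append to chain.
Insert 164: h=0, bucket 0 nonempty -> append to chain.
Final buckets:
0: 710 -> 416 -> 514 -> 304 -> 164
1: ∅
2: ∅
3: ∅
4: ∅
5: 656
6: 480

5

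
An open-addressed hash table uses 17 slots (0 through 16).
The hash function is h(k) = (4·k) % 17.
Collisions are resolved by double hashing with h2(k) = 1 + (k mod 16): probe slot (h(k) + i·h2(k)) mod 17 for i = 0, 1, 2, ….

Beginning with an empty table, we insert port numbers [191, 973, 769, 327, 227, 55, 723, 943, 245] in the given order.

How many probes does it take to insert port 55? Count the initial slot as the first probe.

3

191 hashes to 16; slot 16 is free -> place at 16.
973 hashes to 16, h2=14; 16 taken -> place at 13.
769 hashes to 16, h2=2; 16 taken -> place at 1.
327 hashes to 16, h2=8; 16 taken -> place at 7.
227 hashes to 7, h2=4; 7 taken -> place at 11.
55 hashes to 16, h2=8; 16,7 taken -> place at 15.
723 hashes to 2; slot 2 is free -> place at 2.
943 hashes to 15, h2=16; 15 taken -> place at 14.
245 hashes to 11, h2=6; 11 taken -> place at 0.
Table: [245, 769, 723, ∅, ∅, ∅, ∅, 327, ∅, ∅, ∅, 227, ∅, 973, 943, 55, 191]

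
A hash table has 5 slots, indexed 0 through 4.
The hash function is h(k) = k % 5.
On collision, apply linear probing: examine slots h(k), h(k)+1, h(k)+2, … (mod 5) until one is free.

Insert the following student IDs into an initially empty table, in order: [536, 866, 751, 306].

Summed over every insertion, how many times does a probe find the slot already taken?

6

536 hashes to 1; slot 1 is free => place at 1.
866 hashes to 1; 1 taken => place at 2.
751 hashes to 1; 1,2 taken => place at 3.
306 hashes to 1; 1,2,3 taken => place at 4.
Table: [∅, 536, 866, 751, 306]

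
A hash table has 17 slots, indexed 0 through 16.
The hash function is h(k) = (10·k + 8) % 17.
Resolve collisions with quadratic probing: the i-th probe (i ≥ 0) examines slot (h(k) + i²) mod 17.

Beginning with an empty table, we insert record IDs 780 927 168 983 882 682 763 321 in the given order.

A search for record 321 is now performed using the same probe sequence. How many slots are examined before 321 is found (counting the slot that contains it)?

5

Insert 780: h=5, slot 5 empty -> index 5.
Insert 927: h=13, slot 13 empty -> index 13.
Insert 168: h=5, slot 5 occupied -> index 6.
Insert 983: h=12, slot 12 empty -> index 12.
Insert 882: h=5, slots 5,6 occupied -> index 9.
Insert 682: h=11, slot 11 empty -> index 11.
Insert 763: h=5, slots 5,6,9 occupied -> index 14.
Insert 321: h=5, slots 5,6,9,14 occupied -> index 4.
Table: [_, _, _, _, 321, 780, 168, _, _, 882, _, 682, 983, 927, 763, _, _]
Lookup 321: h=5, probe 5,6,9,14,4 → found at 4.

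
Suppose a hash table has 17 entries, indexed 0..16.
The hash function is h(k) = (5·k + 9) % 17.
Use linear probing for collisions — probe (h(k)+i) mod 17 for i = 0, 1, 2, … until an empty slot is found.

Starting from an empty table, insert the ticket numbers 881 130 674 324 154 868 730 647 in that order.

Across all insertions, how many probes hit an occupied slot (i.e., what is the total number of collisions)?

881: h=11 → slot 11
130: h=13 → slot 13
674: h=13, probe 13,14 → slot 14
324: h=14, probe 14,15 → slot 15
154: h=14, probe 14,15,16 → slot 16
868: h=14, probe 14,15,16,0 → slot 0
730: h=4 → slot 4
647: h=14, probe 14,15,16,0,1 → slot 1
Table: [868, 647, ., ., 730, ., ., ., ., ., ., 881, ., 130, 674, 324, 154]

11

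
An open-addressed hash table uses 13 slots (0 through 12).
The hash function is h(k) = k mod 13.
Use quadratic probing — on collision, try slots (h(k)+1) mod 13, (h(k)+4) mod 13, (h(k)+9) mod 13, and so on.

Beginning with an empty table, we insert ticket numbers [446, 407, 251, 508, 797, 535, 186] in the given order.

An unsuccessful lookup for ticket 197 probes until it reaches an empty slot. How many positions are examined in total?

446: h=4 -> slot 4
407: h=4, probe 4,5 -> slot 5
251: h=4, probe 4,5,8 -> slot 8
508: h=1 -> slot 1
797: h=4, probe 4,5,8,0 -> slot 0
535: h=2 -> slot 2
186: h=4, probe 4,5,8,0,7 -> slot 7
Table: [797, 508, 535, _, 446, 407, _, 186, 251, _, _, _, _]
Lookup 197: h=2, probe 2,3 → slot 3 empty, not found.

2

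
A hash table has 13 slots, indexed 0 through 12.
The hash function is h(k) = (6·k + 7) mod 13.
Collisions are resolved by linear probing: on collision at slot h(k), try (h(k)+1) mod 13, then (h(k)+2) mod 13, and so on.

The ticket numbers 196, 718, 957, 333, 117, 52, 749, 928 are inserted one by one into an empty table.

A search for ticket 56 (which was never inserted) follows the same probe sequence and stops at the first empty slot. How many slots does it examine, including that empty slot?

2

196: h=0 => slot 0
718: h=12 => slot 12
957: h=3 => slot 3
333: h=3, probe 3,4 => slot 4
117: h=7 => slot 7
52: h=7, probe 7,8 => slot 8
749: h=3, probe 3,4,5 => slot 5
928: h=11 => slot 11
Table: [196, ., ., 957, 333, 749, ., 117, 52, ., ., 928, 718]
Lookup 56: h=5, probe 5,6 → slot 6 empty, not found.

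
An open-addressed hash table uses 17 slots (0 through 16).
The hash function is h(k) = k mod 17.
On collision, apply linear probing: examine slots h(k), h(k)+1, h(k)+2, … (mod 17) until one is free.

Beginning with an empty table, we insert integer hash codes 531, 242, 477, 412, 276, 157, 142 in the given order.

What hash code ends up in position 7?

531: h=4 → slot 4
242: h=4, probe 4,5 → slot 5
477: h=1 → slot 1
412: h=4, probe 4,5,6 → slot 6
276: h=4, probe 4,5,6,7 → slot 7
157: h=4, probe 4,5,6,7,8 → slot 8
142: h=6, probe 6,7,8,9 → slot 9
Table: [., 477, ., ., 531, 242, 412, 276, 157, 142, ., ., ., ., ., ., .]

276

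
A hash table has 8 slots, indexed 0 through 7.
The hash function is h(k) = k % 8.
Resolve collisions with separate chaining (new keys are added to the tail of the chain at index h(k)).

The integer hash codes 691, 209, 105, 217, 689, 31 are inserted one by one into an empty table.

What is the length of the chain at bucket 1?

4

Insert 691: h=3, bucket 3 empty → new chain.
Insert 209: h=1, bucket 1 empty → new chain.
Insert 105: h=1, bucket 1 nonempty → append to chain.
Insert 217: h=1, bucket 1 nonempty → append to chain.
Insert 689: h=1, bucket 1 nonempty → append to chain.
Insert 31: h=7, bucket 7 empty → new chain.
Final buckets:
0: —
1: 209 -> 105 -> 217 -> 689
2: —
3: 691
4: —
5: —
6: —
7: 31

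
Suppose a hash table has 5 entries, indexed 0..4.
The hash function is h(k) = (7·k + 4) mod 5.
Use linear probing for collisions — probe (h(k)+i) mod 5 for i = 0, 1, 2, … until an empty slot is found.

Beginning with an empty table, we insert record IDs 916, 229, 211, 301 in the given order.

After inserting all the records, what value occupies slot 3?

211

916: h=1 => slot 1
229: h=2 => slot 2
211: h=1, probe 1,2,3 => slot 3
301: h=1, probe 1,2,3,4 => slot 4
Table: [—, 916, 229, 211, 301]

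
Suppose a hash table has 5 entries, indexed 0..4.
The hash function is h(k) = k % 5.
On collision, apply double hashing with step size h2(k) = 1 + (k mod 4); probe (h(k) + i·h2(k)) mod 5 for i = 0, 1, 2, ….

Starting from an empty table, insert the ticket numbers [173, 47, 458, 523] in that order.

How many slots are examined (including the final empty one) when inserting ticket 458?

173 hashes to 3; slot 3 is free => place at 3.
47 hashes to 2; slot 2 is free => place at 2.
458 hashes to 3, h2=3; 3 taken => place at 1.
523 hashes to 3, h2=4; 3,2,1 taken => place at 0.
Table: [523, 458, 47, 173, —]

2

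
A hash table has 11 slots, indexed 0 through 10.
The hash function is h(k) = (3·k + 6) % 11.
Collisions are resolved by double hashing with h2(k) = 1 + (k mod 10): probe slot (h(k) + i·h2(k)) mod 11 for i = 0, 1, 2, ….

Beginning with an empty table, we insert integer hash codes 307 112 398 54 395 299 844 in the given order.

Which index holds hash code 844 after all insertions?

2

Insert 307: h=3, slot 3 empty → index 3.
Insert 112: h=1, slot 1 empty → index 1.
Insert 398: h=1, h2=9, slot 1 occupied → index 10.
Insert 54: h=3, h2=5, slot 3 occupied → index 8.
Insert 395: h=3, h2=6, slot 3 occupied → index 9.
Insert 299: h=1, h2=10, slot 1 occupied → index 0.
Insert 844: h=8, h2=5, slot 8 occupied → index 2.
Table: [299, 112, 844, 307, ., ., ., ., 54, 395, 398]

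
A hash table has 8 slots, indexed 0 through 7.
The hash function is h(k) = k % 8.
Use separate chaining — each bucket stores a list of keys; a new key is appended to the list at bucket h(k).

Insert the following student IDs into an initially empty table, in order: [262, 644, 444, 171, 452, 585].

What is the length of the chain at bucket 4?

262 → bucket 6
644 → bucket 4
444 → bucket 4 (collision)
171 → bucket 3
452 → bucket 4 (collision)
585 → bucket 1
Final buckets:
0: ∅
1: 585
2: ∅
3: 171
4: 644 -> 444 -> 452
5: ∅
6: 262
7: ∅

3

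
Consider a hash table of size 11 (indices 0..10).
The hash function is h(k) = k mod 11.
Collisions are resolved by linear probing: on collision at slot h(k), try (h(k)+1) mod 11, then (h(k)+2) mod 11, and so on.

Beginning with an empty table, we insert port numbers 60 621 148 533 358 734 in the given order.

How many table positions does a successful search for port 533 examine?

4

60: h=5 -> slot 5
621: h=5, probe 5,6 -> slot 6
148: h=5, probe 5,6,7 -> slot 7
533: h=5, probe 5,6,7,8 -> slot 8
358: h=6, probe 6,7,8,9 -> slot 9
734: h=8, probe 8,9,10 -> slot 10
Table: [., ., ., ., ., 60, 621, 148, 533, 358, 734]
Lookup 533: h=5, probe 5,6,7,8 → found at 8.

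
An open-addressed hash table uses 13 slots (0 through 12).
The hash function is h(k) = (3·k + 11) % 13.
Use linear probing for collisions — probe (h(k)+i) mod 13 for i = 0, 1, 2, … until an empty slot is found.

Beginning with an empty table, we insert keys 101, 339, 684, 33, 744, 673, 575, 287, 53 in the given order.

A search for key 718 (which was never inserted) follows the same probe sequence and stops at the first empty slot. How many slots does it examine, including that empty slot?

4

101 hashes to 2; slot 2 is free → place at 2.
339 hashes to 1; slot 1 is free → place at 1.
684 hashes to 9; slot 9 is free → place at 9.
33 hashes to 6; slot 6 is free → place at 6.
744 hashes to 7; slot 7 is free → place at 7.
673 hashes to 2; 2 taken → place at 3.
575 hashes to 7; 7 taken → place at 8.
287 hashes to 1; 1,2,3 taken → place at 4.
53 hashes to 1; 1,2,3,4 taken → place at 5.
Table: [∅, 339, 101, 673, 287, 53, 33, 744, 575, 684, ∅, ∅, ∅]
Lookup 718: h=7, probe 7,8,9,10 → slot 10 empty, not found.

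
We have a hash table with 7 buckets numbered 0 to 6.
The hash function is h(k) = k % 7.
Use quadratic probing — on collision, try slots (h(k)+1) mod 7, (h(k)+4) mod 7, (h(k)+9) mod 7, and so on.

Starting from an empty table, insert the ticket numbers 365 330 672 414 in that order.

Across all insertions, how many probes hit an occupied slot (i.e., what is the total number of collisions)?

3

Insert 365: h=1, slot 1 empty => index 1.
Insert 330: h=1, slot 1 occupied => index 2.
Insert 672: h=0, slot 0 empty => index 0.
Insert 414: h=1, slots 1,2 occupied => index 5.
Table: [672, 365, 330, ∅, ∅, 414, ∅]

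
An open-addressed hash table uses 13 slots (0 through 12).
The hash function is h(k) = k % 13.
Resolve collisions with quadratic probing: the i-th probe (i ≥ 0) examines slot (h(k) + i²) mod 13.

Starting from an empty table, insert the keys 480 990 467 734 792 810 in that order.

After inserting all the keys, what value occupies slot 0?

467

480: h=12 → slot 12
990: h=2 → slot 2
467: h=12, probe 12,0 → slot 0
734: h=6 → slot 6
792: h=12, probe 12,0,3 → slot 3
810: h=4 → slot 4
Table: [467, ∅, 990, 792, 810, ∅, 734, ∅, ∅, ∅, ∅, ∅, 480]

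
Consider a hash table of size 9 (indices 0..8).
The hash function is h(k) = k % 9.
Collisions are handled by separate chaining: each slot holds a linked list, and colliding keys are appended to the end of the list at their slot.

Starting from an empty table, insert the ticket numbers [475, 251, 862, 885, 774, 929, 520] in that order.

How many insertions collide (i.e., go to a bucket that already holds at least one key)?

Insert 475: h=7, bucket 7 empty → new chain.
Insert 251: h=8, bucket 8 empty → new chain.
Insert 862: h=7, bucket 7 nonempty → append to chain.
Insert 885: h=3, bucket 3 empty → new chain.
Insert 774: h=0, bucket 0 empty → new chain.
Insert 929: h=2, bucket 2 empty → new chain.
Insert 520: h=7, bucket 7 nonempty → append to chain.
Final buckets:
0: 774
1: ∅
2: 929
3: 885
4: ∅
5: ∅
6: ∅
7: 475 -> 862 -> 520
8: 251

2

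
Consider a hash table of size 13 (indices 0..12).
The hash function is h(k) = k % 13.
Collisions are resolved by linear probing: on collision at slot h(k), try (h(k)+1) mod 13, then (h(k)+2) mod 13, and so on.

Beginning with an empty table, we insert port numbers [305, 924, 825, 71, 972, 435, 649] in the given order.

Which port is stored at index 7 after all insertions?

825

Insert 305: h=6, slot 6 empty => index 6.
Insert 924: h=1, slot 1 empty => index 1.
Insert 825: h=6, slot 6 occupied => index 7.
Insert 71: h=6, slots 6,7 occupied => index 8.
Insert 972: h=10, slot 10 empty => index 10.
Insert 435: h=6, slots 6,7,8 occupied => index 9.
Insert 649: h=12, slot 12 empty => index 12.
Table: [-, 924, -, -, -, -, 305, 825, 71, 435, 972, -, 649]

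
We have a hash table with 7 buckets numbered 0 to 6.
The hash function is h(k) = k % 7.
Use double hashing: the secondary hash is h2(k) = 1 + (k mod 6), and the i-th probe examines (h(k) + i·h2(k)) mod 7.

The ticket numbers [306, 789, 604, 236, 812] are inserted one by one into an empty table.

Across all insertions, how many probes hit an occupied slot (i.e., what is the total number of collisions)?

4

306: h=5 => slot 5
789: h=5, h2=4, probe 5,2 => slot 2
604: h=2, h2=5, probe 2,0 => slot 0
236: h=5, h2=3, probe 5,1 => slot 1
812: h=0, h2=3, probe 0,3 => slot 3
Table: [604, 236, 789, 812, -, 306, -]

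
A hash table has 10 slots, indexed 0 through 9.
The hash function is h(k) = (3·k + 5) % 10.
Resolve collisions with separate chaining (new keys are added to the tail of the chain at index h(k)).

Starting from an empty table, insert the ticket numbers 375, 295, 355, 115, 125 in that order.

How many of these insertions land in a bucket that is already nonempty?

4

Insert 375: h=0, bucket 0 empty → new chain.
Insert 295: h=0, bucket 0 nonempty → append to chain.
Insert 355: h=0, bucket 0 nonempty → append to chain.
Insert 115: h=0, bucket 0 nonempty → append to chain.
Insert 125: h=0, bucket 0 nonempty → append to chain.
Final buckets:
0: 375 -> 295 -> 355 -> 115 -> 125
1: _
2: _
3: _
4: _
5: _
6: _
7: _
8: _
9: _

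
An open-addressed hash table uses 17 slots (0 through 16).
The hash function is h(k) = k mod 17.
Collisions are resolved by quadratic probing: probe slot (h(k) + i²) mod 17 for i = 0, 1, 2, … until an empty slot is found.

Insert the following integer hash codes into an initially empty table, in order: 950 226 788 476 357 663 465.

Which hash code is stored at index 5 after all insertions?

950 hashes to 15; slot 15 is free → place at 15.
226 hashes to 5; slot 5 is free → place at 5.
788 hashes to 6; slot 6 is free → place at 6.
476 hashes to 0; slot 0 is free → place at 0.
357 hashes to 0; 0 taken → place at 1.
663 hashes to 0; 0,1 taken → place at 4.
465 hashes to 6; 6 taken → place at 7.
Table: [476, 357, —, —, 663, 226, 788, 465, —, —, —, —, —, —, —, 950, —]

226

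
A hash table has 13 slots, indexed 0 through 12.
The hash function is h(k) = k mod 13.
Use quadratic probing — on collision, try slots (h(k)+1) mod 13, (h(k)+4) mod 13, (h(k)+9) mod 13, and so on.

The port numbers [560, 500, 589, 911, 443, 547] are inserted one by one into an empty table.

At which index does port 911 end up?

560: h=1 → slot 1
500: h=6 → slot 6
589: h=4 → slot 4
911: h=1, probe 1,2 → slot 2
443: h=1, probe 1,2,5 → slot 5
547: h=1, probe 1,2,5,10 → slot 10
Table: [∅, 560, 911, ∅, 589, 443, 500, ∅, ∅, ∅, 547, ∅, ∅]

2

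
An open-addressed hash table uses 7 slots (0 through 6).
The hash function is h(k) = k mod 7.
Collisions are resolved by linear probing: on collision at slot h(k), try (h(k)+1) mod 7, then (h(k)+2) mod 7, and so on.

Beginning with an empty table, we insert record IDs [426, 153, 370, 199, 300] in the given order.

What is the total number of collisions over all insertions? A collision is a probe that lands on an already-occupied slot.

6

426 hashes to 6; slot 6 is free → place at 6.
153 hashes to 6; 6 taken → place at 0.
370 hashes to 6; 6,0 taken → place at 1.
199 hashes to 3; slot 3 is free → place at 3.
300 hashes to 6; 6,0,1 taken → place at 2.
Table: [153, 370, 300, 199, —, —, 426]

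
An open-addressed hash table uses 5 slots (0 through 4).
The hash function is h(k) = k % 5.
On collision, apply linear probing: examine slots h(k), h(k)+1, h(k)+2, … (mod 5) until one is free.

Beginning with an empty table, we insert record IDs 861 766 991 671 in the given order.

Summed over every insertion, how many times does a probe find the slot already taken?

6

861: h=1 → slot 1
766: h=1, probe 1,2 → slot 2
991: h=1, probe 1,2,3 → slot 3
671: h=1, probe 1,2,3,4 → slot 4
Table: [-, 861, 766, 991, 671]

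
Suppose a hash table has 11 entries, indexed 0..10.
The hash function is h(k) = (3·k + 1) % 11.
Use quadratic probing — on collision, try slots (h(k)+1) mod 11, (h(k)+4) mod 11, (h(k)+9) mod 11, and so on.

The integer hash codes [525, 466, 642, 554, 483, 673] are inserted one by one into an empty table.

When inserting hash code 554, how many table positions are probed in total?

4

525: h=3 => slot 3
466: h=2 => slot 2
642: h=2, probe 2,3,6 => slot 6
554: h=2, probe 2,3,6,0 => slot 0
483: h=9 => slot 9
673: h=7 => slot 7
Table: [554, _, 466, 525, _, _, 642, 673, _, 483, _]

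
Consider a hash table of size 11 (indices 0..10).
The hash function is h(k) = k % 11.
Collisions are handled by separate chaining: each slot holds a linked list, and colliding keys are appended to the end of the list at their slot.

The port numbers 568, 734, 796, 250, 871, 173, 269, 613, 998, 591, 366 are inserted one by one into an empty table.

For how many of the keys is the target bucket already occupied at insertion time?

568 -> bucket 7
734 -> bucket 8
796 -> bucket 4
250 -> bucket 8 (collision)
871 -> bucket 2
173 -> bucket 8 (collision)
269 -> bucket 5
613 -> bucket 8 (collision)
998 -> bucket 8 (collision)
591 -> bucket 8 (collision)
366 -> bucket 3
Final buckets:
0: -
1: -
2: 871
3: 366
4: 796
5: 269
6: -
7: 568
8: 734 -> 250 -> 173 -> 613 -> 998 -> 591
9: -
10: -

5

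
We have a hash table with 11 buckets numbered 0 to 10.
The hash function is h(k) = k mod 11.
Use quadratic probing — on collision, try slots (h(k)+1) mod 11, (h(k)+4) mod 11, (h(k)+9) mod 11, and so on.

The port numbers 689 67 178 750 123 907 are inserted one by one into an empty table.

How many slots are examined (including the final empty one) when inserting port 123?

689 hashes to 7; slot 7 is free => place at 7.
67 hashes to 1; slot 1 is free => place at 1.
178 hashes to 2; slot 2 is free => place at 2.
750 hashes to 2; 2 taken => place at 3.
123 hashes to 2; 2,3 taken => place at 6.
907 hashes to 5; slot 5 is free => place at 5.
Table: [., 67, 178, 750, ., 907, 123, 689, ., ., .]

3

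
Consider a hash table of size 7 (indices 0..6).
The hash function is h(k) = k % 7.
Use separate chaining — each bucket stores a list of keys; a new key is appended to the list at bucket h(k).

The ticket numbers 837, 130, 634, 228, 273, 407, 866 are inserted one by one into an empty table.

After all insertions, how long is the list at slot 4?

837 -> bucket 4
130 -> bucket 4 (collision)
634 -> bucket 4 (collision)
228 -> bucket 4 (collision)
273 -> bucket 0
407 -> bucket 1
866 -> bucket 5
Final buckets:
0: 273
1: 407
2: ∅
3: ∅
4: 837 -> 130 -> 634 -> 228
5: 866
6: ∅

4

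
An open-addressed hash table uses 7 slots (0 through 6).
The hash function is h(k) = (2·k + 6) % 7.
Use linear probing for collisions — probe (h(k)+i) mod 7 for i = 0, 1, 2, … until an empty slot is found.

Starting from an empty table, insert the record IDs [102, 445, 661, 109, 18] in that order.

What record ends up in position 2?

102 hashes to 0; slot 0 is free → place at 0.
445 hashes to 0; 0 taken → place at 1.
661 hashes to 5; slot 5 is free → place at 5.
109 hashes to 0; 0,1 taken → place at 2.
18 hashes to 0; 0,1,2 taken → place at 3.
Table: [102, 445, 109, 18, ∅, 661, ∅]

109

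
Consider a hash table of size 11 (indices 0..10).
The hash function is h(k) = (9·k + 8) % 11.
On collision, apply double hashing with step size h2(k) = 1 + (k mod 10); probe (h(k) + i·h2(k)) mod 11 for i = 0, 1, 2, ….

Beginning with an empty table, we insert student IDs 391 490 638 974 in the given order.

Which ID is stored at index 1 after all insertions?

974

391: h=7 → slot 7
490: h=7, h2=1, probe 7,8 → slot 8
638: h=8, h2=9, probe 8,6 → slot 6
974: h=7, h2=5, probe 7,1 → slot 1
Table: [-, 974, -, -, -, -, 638, 391, 490, -, -]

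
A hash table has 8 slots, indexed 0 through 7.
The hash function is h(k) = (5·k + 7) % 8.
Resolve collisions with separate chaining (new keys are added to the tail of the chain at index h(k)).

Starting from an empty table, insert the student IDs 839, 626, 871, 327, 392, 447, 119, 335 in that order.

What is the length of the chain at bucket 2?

6

Insert 839: h=2, bucket 2 empty -> new chain.
Insert 626: h=1, bucket 1 empty -> new chain.
Insert 871: h=2, bucket 2 nonempty -> append to chain.
Insert 327: h=2, bucket 2 nonempty -> append to chain.
Insert 392: h=7, bucket 7 empty -> new chain.
Insert 447: h=2, bucket 2 nonempty -> append to chain.
Insert 119: h=2, bucket 2 nonempty -> append to chain.
Insert 335: h=2, bucket 2 nonempty -> append to chain.
Final buckets:
0: —
1: 626
2: 839 -> 871 -> 327 -> 447 -> 119 -> 335
3: —
4: —
5: —
6: —
7: 392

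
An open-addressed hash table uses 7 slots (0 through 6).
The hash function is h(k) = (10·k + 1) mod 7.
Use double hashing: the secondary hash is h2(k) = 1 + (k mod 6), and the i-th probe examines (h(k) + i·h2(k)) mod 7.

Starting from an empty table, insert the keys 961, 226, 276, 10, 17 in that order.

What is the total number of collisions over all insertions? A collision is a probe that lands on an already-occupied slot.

Insert 961: h=0, slot 0 empty -> index 0.
Insert 226: h=0, h2=5, slot 0 occupied -> index 5.
Insert 276: h=3, slot 3 empty -> index 3.
Insert 10: h=3, h2=5, slot 3 occupied -> index 1.
Insert 17: h=3, h2=6, slot 3 occupied -> index 2.
Table: [961, 10, 17, 276, ∅, 226, ∅]

3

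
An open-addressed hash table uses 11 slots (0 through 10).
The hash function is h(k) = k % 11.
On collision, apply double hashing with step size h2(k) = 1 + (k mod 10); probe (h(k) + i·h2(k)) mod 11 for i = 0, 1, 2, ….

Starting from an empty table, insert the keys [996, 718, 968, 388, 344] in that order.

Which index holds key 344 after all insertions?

996 hashes to 6; slot 6 is free → place at 6.
718 hashes to 3; slot 3 is free → place at 3.
968 hashes to 0; slot 0 is free → place at 0.
388 hashes to 3, h2=9; 3 taken → place at 1.
344 hashes to 3, h2=5; 3 taken → place at 8.
Table: [968, 388, _, 718, _, _, 996, _, 344, _, _]

8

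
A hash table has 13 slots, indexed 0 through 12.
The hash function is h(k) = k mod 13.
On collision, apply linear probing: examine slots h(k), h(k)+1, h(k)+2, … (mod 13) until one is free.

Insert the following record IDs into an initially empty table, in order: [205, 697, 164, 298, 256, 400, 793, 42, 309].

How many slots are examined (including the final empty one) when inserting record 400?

205 hashes to 10; slot 10 is free → place at 10.
697 hashes to 8; slot 8 is free → place at 8.
164 hashes to 8; 8 taken → place at 9.
298 hashes to 12; slot 12 is free → place at 12.
256 hashes to 9; 9,10 taken → place at 11.
400 hashes to 10; 10,11,12 taken → place at 0.
793 hashes to 0; 0 taken → place at 1.
42 hashes to 3; slot 3 is free → place at 3.
309 hashes to 10; 10,11,12,0,1 taken → place at 2.
Table: [400, 793, 309, 42, ., ., ., ., 697, 164, 205, 256, 298]

4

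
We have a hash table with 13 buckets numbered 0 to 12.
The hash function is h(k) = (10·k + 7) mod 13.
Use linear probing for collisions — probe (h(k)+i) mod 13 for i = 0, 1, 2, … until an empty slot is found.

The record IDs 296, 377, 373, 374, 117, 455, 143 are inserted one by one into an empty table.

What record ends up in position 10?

143

Insert 296: h=3, slot 3 empty → index 3.
Insert 377: h=7, slot 7 empty → index 7.
Insert 373: h=6, slot 6 empty → index 6.
Insert 374: h=3, slot 3 occupied → index 4.
Insert 117: h=7, slot 7 occupied → index 8.
Insert 455: h=7, slots 7,8 occupied → index 9.
Insert 143: h=7, slots 7,8,9 occupied → index 10.
Table: [_, _, _, 296, 374, _, 373, 377, 117, 455, 143, _, _]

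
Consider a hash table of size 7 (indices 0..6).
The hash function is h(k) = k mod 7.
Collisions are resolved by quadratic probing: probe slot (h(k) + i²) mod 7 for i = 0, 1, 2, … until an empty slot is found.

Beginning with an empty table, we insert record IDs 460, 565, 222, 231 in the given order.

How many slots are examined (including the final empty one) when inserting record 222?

3

460: h=5 → slot 5
565: h=5, probe 5,6 → slot 6
222: h=5, probe 5,6,2 → slot 2
231: h=0 → slot 0
Table: [231, —, 222, —, —, 460, 565]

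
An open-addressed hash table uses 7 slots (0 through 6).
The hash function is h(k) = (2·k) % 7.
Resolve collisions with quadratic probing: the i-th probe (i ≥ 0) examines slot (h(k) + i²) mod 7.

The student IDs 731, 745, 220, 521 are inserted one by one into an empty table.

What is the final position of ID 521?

Insert 731: h=6, slot 6 empty -> index 6.
Insert 745: h=6, slot 6 occupied -> index 0.
Insert 220: h=6, slots 6,0 occupied -> index 3.
Insert 521: h=6, slots 6,0,3 occupied -> index 1.
Table: [745, 521, -, 220, -, -, 731]

1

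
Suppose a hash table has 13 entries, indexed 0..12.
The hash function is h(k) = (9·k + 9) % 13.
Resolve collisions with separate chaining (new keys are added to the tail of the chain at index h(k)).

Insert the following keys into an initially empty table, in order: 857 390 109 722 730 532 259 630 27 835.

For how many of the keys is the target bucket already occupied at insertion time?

857 → bucket 0
390 → bucket 9
109 → bucket 2
722 → bucket 7
730 → bucket 1
532 → bucket 0 (collision)
259 → bucket 0 (collision)
630 → bucket 11
27 → bucket 5
835 → bucket 10
Final buckets:
0: 857 -> 532 -> 259
1: 730
2: 109
3: _
4: _
5: 27
6: _
7: 722
8: _
9: 390
10: 835
11: 630
12: _

2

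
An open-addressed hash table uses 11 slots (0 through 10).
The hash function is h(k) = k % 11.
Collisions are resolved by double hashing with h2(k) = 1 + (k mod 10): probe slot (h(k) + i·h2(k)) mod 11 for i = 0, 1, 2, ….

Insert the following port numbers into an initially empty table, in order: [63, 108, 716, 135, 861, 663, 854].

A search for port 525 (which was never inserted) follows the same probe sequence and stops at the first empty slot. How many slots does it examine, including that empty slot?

Insert 63: h=8, slot 8 empty → index 8.
Insert 108: h=9, slot 9 empty → index 9.
Insert 716: h=1, slot 1 empty → index 1.
Insert 135: h=3, slot 3 empty → index 3.
Insert 861: h=3, h2=2, slot 3 occupied → index 5.
Insert 663: h=3, h2=4, slot 3 occupied → index 7.
Insert 854: h=7, h2=5, slots 7,1 occupied → index 6.
Table: [-, 716, -, 135, -, 861, 854, 663, 63, 108, -]
Lookup 525: h=8, h2=6, probe 8,3,9,4 → slot 4 empty, not found.

4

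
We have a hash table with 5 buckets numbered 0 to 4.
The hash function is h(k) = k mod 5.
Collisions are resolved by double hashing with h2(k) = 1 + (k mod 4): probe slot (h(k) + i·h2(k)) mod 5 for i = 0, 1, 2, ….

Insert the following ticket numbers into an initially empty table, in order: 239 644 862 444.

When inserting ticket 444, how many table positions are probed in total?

3

239: h=4 -> slot 4
644: h=4, h2=1, probe 4,0 -> slot 0
862: h=2 -> slot 2
444: h=4, h2=1, probe 4,0,1 -> slot 1
Table: [644, 444, 862, -, 239]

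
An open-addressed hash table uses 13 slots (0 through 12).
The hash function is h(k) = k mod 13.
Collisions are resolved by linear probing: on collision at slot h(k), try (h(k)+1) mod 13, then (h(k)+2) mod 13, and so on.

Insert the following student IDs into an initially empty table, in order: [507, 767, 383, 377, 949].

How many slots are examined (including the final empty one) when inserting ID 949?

4

507 hashes to 0; slot 0 is free -> place at 0.
767 hashes to 0; 0 taken -> place at 1.
383 hashes to 6; slot 6 is free -> place at 6.
377 hashes to 0; 0,1 taken -> place at 2.
949 hashes to 0; 0,1,2 taken -> place at 3.
Table: [507, 767, 377, 949, _, _, 383, _, _, _, _, _, _]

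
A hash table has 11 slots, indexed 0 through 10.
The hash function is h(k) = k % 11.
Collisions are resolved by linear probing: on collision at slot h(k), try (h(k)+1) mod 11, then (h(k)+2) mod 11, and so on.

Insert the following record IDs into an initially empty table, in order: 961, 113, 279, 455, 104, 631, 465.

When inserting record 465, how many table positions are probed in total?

961 hashes to 4; slot 4 is free => place at 4.
113 hashes to 3; slot 3 is free => place at 3.
279 hashes to 4; 4 taken => place at 5.
455 hashes to 4; 4,5 taken => place at 6.
104 hashes to 5; 5,6 taken => place at 7.
631 hashes to 4; 4,5,6,7 taken => place at 8.
465 hashes to 3; 3,4,5,6,7,8 taken => place at 9.
Table: [∅, ∅, ∅, 113, 961, 279, 455, 104, 631, 465, ∅]

7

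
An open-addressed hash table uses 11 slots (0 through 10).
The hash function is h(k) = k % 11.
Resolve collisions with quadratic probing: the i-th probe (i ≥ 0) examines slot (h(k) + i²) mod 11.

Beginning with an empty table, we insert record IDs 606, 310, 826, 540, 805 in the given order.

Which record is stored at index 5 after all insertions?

826

606 hashes to 1; slot 1 is free -> place at 1.
310 hashes to 2; slot 2 is free -> place at 2.
826 hashes to 1; 1,2 taken -> place at 5.
540 hashes to 1; 1,2,5 taken -> place at 10.
805 hashes to 2; 2 taken -> place at 3.
Table: [., 606, 310, 805, ., 826, ., ., ., ., 540]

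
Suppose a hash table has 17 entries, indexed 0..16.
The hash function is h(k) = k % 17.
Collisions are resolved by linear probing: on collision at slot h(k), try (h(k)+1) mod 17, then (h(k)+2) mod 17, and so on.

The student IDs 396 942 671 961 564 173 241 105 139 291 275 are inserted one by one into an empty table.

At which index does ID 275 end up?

396 hashes to 5; slot 5 is free => place at 5.
942 hashes to 7; slot 7 is free => place at 7.
671 hashes to 8; slot 8 is free => place at 8.
961 hashes to 9; slot 9 is free => place at 9.
564 hashes to 3; slot 3 is free => place at 3.
173 hashes to 3; 3 taken => place at 4.
241 hashes to 3; 3,4,5 taken => place at 6.
105 hashes to 3; 3,4,5,6,7,8,9 taken => place at 10.
139 hashes to 3; 3,4,5,6,7,8,9,10 taken => place at 11.
291 hashes to 2; slot 2 is free => place at 2.
275 hashes to 3; 3,4,5,6,7,8,9,10,11 taken => place at 12.
Table: [—, —, 291, 564, 173, 396, 241, 942, 671, 961, 105, 139, 275, —, —, —, —]

12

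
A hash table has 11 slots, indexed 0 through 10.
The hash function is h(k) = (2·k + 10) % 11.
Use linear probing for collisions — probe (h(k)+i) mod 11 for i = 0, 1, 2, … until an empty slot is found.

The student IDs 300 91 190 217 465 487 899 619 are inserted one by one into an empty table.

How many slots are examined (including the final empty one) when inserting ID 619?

300: h=5 => slot 5
91: h=5, probe 5,6 => slot 6
190: h=5, probe 5,6,7 => slot 7
217: h=4 => slot 4
465: h=5, probe 5,6,7,8 => slot 8
487: h=5, probe 5,6,7,8,9 => slot 9
899: h=4, probe 4,5,6,7,8,9,10 => slot 10
619: h=5, probe 5,6,7,8,9,10,0 => slot 0
Table: [619, —, —, —, 217, 300, 91, 190, 465, 487, 899]

7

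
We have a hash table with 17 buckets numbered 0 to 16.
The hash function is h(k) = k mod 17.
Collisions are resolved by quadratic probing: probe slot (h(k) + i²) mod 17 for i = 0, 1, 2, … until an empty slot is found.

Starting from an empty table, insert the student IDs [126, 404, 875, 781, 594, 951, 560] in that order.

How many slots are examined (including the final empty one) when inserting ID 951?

3

126: h=7 -> slot 7
404: h=13 -> slot 13
875: h=8 -> slot 8
781: h=16 -> slot 16
594: h=16, probe 16,0 -> slot 0
951: h=16, probe 16,0,3 -> slot 3
560: h=16, probe 16,0,3,8,15 -> slot 15
Table: [594, _, _, 951, _, _, _, 126, 875, _, _, _, _, 404, _, 560, 781]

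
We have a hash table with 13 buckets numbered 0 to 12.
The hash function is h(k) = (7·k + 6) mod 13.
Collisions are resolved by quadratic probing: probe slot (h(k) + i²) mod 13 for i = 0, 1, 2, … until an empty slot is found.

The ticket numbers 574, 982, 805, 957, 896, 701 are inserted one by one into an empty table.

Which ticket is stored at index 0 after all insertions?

574: h=7 → slot 7
982: h=3 → slot 3
805: h=12 → slot 12
957: h=10 → slot 10
896: h=12, probe 12,0 → slot 0
701: h=12, probe 12,0,3,8 → slot 8
Table: [896, —, —, 982, —, —, —, 574, 701, —, 957, —, 805]

896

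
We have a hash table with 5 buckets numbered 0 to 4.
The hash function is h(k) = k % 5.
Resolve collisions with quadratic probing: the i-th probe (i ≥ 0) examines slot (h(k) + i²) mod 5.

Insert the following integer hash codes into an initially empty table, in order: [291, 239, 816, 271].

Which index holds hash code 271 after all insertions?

291: h=1 => slot 1
239: h=4 => slot 4
816: h=1, probe 1,2 => slot 2
271: h=1, probe 1,2,0 => slot 0
Table: [271, 291, 816, -, 239]

0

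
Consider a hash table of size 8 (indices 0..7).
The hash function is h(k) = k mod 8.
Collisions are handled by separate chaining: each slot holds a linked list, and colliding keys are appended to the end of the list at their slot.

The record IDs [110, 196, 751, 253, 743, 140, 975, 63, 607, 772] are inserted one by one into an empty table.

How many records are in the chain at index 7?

110 -> bucket 6
196 -> bucket 4
751 -> bucket 7
253 -> bucket 5
743 -> bucket 7 (collision)
140 -> bucket 4 (collision)
975 -> bucket 7 (collision)
63 -> bucket 7 (collision)
607 -> bucket 7 (collision)
772 -> bucket 4 (collision)
Final buckets:
0: —
1: —
2: —
3: —
4: 196 -> 140 -> 772
5: 253
6: 110
7: 751 -> 743 -> 975 -> 63 -> 607

5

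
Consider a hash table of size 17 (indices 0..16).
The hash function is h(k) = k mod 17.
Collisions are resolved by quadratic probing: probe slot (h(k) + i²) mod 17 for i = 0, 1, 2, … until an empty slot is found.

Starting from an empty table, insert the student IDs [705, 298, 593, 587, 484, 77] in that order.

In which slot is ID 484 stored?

12

705 hashes to 8; slot 8 is free => place at 8.
298 hashes to 9; slot 9 is free => place at 9.
593 hashes to 15; slot 15 is free => place at 15.
587 hashes to 9; 9 taken => place at 10.
484 hashes to 8; 8,9 taken => place at 12.
77 hashes to 9; 9,10 taken => place at 13.
Table: [_, _, _, _, _, _, _, _, 705, 298, 587, _, 484, 77, _, 593, _]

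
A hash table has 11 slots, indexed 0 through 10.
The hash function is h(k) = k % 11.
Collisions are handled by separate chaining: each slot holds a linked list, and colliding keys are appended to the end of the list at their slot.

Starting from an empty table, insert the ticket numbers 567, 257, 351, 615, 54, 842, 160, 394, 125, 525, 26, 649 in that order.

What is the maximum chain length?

Insert 567: h=6, bucket 6 empty → new chain.
Insert 257: h=4, bucket 4 empty → new chain.
Insert 351: h=10, bucket 10 empty → new chain.
Insert 615: h=10, bucket 10 nonempty → append to chain.
Insert 54: h=10, bucket 10 nonempty → append to chain.
Insert 842: h=6, bucket 6 nonempty → append to chain.
Insert 160: h=6, bucket 6 nonempty → append to chain.
Insert 394: h=9, bucket 9 empty → new chain.
Insert 125: h=4, bucket 4 nonempty → append to chain.
Insert 525: h=8, bucket 8 empty → new chain.
Insert 26: h=4, bucket 4 nonempty → append to chain.
Insert 649: h=0, bucket 0 empty → new chain.
Final buckets:
0: 649
1: _
2: _
3: _
4: 257 -> 125 -> 26
5: _
6: 567 -> 842 -> 160
7: _
8: 525
9: 394
10: 351 -> 615 -> 54

3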